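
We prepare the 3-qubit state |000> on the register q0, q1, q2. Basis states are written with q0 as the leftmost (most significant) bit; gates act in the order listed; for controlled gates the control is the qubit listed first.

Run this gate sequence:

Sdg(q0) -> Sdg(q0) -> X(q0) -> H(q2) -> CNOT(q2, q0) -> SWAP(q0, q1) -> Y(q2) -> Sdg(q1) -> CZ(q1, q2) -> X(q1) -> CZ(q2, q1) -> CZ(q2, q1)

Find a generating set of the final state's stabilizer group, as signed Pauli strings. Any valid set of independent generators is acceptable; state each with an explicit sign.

The stabilizer group can be generated by -IXY, +ZII, -IZZ, among other valid generating sets.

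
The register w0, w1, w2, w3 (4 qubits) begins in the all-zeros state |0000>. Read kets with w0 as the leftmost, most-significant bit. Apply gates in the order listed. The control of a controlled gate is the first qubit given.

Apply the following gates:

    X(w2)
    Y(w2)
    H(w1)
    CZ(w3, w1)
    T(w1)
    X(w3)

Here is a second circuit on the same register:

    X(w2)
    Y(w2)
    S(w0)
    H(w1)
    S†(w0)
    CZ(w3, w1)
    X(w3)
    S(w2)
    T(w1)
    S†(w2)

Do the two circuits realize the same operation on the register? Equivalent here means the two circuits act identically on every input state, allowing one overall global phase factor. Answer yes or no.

Yes — the two circuits implement the same unitary up to a global phase.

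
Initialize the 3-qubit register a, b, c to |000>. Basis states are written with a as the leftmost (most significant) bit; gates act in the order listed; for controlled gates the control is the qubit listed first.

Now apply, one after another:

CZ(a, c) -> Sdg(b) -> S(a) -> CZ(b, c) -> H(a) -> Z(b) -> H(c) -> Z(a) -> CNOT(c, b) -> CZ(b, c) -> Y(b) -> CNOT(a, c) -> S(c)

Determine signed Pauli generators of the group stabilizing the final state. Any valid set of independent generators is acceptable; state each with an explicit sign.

The stabilizer group can be generated by -XIY, +IXY, -ZZZ, among other valid generating sets.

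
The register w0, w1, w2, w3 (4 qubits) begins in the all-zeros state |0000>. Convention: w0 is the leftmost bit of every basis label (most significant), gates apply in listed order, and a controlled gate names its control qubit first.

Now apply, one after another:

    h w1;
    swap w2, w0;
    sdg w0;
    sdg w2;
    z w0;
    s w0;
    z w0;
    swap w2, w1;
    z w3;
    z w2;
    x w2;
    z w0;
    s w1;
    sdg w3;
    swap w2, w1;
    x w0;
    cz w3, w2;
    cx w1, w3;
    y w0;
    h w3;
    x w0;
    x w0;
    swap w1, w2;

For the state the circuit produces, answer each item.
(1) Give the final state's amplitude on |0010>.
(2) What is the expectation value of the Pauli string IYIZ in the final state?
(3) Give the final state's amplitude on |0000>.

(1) The amplitude on |0010> is -I/2.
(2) In the final state, IYIZ has expectation 0.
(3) The amplitude on |0000> is I/2.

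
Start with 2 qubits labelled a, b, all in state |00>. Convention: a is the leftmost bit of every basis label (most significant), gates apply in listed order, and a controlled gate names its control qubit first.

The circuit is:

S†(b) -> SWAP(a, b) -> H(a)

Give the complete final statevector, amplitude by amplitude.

After the circuit, the state carries amplitude sqrt(2)/2 on |00>, 0 on |01>, sqrt(2)/2 on |10>, 0 on |11>.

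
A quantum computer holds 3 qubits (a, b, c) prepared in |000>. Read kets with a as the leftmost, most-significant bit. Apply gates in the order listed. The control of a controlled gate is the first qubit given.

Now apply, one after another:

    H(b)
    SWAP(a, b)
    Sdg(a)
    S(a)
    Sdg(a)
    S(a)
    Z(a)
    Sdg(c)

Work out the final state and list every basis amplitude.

After the circuit, the state carries amplitude sqrt(2)/2 on |000>, -sqrt(2)/2 on |100>, and 0 on every other basis state.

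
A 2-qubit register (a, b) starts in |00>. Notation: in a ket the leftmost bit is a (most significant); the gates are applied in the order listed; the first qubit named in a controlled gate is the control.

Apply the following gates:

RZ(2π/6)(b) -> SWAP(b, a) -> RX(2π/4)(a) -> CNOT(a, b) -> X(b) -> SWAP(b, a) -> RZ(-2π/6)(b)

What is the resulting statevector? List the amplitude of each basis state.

The final amplitudes are 0 on |00>, -sqrt(2)*exp(I*pi/6)/2 on |01>, sqrt(2)/2 on |10>, 0 on |11>.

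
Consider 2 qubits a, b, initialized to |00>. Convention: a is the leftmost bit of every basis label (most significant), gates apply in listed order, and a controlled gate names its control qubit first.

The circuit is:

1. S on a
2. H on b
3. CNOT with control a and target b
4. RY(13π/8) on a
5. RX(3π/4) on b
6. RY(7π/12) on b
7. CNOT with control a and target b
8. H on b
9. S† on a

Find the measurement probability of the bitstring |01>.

A full measurement returns |01> with probability -sqrt(2)*cos(3*pi/16)**2/8 + sqrt(3)*sqrt(1/2 - sqrt(2)/4)*sqrt(sqrt(2)/4 + 1/2)*cos(3*pi/16)**2/2 + cos(3*pi/16)**2/2.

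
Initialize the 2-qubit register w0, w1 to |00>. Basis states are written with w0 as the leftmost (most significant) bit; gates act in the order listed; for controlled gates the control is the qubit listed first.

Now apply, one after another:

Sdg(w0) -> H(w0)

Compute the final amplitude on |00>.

|00> carries amplitude sqrt(2)/2 in the final state.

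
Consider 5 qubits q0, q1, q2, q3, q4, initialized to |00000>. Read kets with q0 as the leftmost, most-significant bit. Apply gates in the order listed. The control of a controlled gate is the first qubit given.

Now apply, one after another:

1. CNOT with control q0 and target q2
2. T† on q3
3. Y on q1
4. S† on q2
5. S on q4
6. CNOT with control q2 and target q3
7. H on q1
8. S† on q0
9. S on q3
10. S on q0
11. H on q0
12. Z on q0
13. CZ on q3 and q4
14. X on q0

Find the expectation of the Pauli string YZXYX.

The expectation value of YZXYX is 0.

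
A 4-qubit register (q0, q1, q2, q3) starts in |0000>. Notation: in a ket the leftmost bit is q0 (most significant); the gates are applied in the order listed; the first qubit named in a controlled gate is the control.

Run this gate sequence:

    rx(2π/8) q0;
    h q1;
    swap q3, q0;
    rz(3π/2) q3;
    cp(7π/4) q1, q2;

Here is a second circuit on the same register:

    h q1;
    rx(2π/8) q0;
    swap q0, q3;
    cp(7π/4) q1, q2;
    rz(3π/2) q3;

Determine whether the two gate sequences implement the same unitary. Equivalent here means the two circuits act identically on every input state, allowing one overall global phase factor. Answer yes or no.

Yes — the two circuits implement the same unitary up to a global phase.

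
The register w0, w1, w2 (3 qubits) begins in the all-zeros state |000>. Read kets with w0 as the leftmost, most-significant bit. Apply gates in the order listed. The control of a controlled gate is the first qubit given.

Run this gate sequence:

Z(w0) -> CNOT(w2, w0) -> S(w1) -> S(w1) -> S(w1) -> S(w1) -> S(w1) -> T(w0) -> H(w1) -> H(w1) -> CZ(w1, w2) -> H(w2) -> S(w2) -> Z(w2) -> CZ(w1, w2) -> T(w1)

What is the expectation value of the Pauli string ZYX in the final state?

In the final state, ZYX has expectation 0. Key observation: the block from step 3 through step 6 cancels to the identity and can be dropped.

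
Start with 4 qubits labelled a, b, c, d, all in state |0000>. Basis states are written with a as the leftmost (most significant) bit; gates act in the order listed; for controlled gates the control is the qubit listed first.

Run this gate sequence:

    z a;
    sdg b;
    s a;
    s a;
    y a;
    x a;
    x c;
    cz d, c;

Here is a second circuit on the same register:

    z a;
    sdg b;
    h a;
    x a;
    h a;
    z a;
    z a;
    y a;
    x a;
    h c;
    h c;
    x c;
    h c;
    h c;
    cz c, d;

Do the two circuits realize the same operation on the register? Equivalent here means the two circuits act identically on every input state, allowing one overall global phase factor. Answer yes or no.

Yes: on every input state the two circuits agree up to one overall phase factor.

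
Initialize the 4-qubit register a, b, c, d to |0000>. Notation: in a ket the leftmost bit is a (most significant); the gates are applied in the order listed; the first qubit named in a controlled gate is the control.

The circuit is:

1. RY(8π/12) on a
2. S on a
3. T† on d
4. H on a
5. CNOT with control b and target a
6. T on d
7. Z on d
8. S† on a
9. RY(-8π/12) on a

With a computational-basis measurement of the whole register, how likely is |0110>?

A full measurement returns |0110> with probability 0.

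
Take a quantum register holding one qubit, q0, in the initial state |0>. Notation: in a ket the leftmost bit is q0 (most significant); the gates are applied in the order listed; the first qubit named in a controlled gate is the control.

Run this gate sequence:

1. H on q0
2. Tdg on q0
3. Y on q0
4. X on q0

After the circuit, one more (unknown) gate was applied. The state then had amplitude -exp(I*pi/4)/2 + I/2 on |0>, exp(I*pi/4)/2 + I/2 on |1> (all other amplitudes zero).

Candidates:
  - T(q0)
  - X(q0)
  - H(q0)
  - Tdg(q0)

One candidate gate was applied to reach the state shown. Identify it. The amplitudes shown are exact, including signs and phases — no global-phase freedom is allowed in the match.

It was H(q0) that produced the state shown.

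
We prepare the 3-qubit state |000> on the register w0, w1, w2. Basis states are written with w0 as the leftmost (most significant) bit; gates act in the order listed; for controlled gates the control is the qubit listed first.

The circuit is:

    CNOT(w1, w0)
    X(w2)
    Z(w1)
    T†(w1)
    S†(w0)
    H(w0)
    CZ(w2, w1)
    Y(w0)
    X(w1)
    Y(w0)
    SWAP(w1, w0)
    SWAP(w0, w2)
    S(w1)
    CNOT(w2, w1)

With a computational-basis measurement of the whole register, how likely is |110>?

Outcome |110> occurs with probability 0.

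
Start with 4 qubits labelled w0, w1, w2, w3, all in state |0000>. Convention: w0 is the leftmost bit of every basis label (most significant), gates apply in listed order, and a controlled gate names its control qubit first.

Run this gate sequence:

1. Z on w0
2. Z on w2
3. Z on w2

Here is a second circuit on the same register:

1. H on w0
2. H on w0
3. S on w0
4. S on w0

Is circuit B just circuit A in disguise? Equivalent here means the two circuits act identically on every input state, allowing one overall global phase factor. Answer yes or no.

Yes — the two circuits implement the same unitary up to a global phase.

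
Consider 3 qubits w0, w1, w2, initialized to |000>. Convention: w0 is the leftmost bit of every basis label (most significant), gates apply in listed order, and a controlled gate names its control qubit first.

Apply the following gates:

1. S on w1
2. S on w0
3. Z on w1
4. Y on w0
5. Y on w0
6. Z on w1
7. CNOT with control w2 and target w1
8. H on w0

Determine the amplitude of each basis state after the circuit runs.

The final amplitudes are sqrt(2)/2 on |000>, sqrt(2)/2 on |100>, and 0 on every other basis state. Key observation: gates 3-6 undo each other exactly, leaving only the rest of the circuit to track.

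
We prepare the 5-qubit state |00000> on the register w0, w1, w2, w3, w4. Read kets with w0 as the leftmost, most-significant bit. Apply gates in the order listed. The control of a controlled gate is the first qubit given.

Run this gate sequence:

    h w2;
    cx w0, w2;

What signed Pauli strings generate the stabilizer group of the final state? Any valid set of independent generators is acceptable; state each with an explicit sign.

One valid set of independent stabilizer generators is +IIXII, +ZIIII, +IZIII, +IIIZI, +IIIIZ (any independent generating set of the same group is equally correct).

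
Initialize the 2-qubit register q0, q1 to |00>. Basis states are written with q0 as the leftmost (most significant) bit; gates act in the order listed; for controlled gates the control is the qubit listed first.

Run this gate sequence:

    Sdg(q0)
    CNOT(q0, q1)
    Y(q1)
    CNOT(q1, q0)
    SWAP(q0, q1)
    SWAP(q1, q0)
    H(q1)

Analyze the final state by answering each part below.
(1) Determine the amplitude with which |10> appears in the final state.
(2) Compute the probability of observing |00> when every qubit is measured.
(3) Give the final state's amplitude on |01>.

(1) |10> carries amplitude sqrt(2)*I/2 in the final state.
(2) A full measurement returns |00> with probability 0.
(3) |01> carries amplitude 0 in the final state.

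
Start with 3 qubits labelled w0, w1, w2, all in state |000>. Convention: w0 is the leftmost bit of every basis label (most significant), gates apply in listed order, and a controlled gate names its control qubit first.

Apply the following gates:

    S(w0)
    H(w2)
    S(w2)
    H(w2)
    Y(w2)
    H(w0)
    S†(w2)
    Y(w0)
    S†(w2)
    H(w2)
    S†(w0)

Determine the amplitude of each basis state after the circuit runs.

The final amplitudes are -1/2 on |000>, I/2 on |001>, 0 on |010>, 0 on |011>, -I/2 on |100>, -1/2 on |101>, 0 on |110>, 0 on |111>.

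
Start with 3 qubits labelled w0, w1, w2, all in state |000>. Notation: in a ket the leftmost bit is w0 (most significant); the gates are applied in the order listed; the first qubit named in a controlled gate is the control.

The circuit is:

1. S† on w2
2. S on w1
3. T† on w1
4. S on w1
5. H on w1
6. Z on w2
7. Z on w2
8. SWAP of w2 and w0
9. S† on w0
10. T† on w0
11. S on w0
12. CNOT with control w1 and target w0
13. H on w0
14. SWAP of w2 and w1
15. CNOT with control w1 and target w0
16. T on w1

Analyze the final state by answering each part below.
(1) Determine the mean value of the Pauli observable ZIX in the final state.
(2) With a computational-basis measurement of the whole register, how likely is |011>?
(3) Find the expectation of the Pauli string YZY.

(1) The observable ZIX averages to 1.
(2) The probability of measuring |011> is 0.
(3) In the final state, YZY has expectation 1.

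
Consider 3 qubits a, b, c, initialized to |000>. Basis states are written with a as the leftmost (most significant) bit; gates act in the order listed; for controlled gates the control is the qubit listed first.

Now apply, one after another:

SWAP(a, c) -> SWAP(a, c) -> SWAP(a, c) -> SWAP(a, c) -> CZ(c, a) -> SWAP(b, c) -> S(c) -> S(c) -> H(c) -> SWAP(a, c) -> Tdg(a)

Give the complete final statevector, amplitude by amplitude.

The resulting statevector has amplitude sqrt(2)/2 on |000>, -sqrt(2)*exp(3*I*pi/4)/2 on |100>, and 0 on every other basis state.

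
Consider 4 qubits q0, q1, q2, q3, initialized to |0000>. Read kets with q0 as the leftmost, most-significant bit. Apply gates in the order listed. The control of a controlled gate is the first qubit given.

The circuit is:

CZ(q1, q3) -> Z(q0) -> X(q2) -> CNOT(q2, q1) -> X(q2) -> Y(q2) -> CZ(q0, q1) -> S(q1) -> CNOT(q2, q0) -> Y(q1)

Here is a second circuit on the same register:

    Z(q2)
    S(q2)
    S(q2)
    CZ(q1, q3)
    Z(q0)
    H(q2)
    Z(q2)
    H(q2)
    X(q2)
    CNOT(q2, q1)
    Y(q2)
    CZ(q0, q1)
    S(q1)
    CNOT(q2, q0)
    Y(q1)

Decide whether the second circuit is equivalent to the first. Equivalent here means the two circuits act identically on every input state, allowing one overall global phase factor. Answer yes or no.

No — the two circuits implement different unitaries, even allowing a global phase.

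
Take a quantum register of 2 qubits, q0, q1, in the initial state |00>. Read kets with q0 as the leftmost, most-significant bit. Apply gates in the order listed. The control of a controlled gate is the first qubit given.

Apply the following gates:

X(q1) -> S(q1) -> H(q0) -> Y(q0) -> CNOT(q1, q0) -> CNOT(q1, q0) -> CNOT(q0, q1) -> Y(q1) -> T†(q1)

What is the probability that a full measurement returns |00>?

A full measurement returns |00> with probability 1/2. Key observation: gates 5-6 undo each other exactly, leaving only the rest of the circuit to track.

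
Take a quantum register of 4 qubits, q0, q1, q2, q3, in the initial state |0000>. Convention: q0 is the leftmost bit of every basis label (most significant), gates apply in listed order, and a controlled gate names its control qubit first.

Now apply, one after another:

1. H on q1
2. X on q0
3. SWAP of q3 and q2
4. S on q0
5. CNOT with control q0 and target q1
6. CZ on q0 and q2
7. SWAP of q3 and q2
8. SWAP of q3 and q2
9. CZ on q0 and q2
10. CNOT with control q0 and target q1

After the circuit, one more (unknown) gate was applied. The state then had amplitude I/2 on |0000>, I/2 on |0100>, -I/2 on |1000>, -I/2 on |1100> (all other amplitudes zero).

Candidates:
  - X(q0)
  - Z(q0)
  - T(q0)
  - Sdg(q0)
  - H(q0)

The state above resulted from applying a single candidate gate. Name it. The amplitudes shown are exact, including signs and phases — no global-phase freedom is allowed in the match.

It was H(q0) that produced the state shown. Key observation: the block from step 5 through step 10 cancels to the identity and can be dropped.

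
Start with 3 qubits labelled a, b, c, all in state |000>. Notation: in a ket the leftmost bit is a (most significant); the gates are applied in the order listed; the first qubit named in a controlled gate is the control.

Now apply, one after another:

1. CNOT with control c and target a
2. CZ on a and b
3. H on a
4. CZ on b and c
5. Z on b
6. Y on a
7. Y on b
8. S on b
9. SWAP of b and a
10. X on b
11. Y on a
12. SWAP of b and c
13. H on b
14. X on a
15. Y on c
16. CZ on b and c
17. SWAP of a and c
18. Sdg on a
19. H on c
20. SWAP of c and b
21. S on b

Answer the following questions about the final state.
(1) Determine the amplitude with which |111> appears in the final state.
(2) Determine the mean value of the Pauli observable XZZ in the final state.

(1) The final state's coefficient on |111> equals -sqrt(2)*I/4.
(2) In the final state, XZZ has expectation 0.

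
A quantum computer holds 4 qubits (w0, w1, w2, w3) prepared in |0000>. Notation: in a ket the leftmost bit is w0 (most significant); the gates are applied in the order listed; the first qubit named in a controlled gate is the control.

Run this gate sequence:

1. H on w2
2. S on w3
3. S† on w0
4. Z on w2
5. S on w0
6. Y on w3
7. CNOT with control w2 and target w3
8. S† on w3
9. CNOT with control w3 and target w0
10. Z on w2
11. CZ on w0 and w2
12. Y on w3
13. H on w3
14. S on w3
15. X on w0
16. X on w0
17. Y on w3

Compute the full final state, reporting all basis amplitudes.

The resulting statevector has amplitude 1/2 on |0010>, -I/2 on |0011>, -I/2 on |1000>, 1/2 on |1001>, and 0 on every other basis state. Key observation: gates 15-16 undo each other exactly, leaving only the rest of the circuit to track.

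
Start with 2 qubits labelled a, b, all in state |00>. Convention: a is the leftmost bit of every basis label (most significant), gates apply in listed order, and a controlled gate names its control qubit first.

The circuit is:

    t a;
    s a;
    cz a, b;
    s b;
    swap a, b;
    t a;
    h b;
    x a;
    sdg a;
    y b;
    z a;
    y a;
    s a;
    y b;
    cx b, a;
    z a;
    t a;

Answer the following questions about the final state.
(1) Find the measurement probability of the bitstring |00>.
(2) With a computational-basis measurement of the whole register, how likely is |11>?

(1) A full measurement returns |00> with probability 1/2.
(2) The probability of measuring |11> is 1/2.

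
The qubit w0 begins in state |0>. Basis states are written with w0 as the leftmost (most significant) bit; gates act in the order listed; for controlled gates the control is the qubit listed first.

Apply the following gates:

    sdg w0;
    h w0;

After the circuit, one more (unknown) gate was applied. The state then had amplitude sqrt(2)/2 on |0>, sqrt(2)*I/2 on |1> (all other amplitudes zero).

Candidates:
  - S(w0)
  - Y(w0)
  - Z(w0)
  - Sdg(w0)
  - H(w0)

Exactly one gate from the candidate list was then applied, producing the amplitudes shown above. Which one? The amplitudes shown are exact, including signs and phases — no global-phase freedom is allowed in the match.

The unique candidate consistent with the amplitudes is S(w0).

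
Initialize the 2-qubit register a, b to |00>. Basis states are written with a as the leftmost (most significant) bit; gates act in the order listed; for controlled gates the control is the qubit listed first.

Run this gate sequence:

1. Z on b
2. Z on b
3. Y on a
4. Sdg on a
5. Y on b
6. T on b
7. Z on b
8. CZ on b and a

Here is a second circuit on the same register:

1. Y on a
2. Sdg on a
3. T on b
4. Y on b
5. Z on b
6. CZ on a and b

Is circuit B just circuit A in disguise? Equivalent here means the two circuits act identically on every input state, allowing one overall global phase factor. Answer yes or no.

No, they are not equivalent — no single phase factor reconciles the two unitaries.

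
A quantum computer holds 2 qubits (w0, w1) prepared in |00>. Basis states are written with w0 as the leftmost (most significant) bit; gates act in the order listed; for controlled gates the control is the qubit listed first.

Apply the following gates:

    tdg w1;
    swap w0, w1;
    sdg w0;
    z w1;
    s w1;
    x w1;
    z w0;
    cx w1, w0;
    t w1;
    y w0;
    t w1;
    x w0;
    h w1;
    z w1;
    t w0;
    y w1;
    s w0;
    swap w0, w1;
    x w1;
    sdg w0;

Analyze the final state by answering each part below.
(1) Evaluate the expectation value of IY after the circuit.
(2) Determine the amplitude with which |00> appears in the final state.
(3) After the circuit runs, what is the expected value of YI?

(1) The expectation value of IY is 0.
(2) The final state's coefficient on |00> equals sqrt(2)*exp(I*pi/4)/2.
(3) The expectation value of YI is 1.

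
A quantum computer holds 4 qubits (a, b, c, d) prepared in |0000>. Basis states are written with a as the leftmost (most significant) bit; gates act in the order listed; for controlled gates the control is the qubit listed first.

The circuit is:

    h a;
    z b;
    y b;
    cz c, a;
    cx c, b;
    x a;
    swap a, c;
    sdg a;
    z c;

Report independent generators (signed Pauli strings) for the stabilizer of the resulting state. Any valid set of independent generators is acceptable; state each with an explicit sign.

The final state is stabilized by the group generated by -IIXI, +ZIII, -IZII, +IIIZ; other independent generating sets are equally valid.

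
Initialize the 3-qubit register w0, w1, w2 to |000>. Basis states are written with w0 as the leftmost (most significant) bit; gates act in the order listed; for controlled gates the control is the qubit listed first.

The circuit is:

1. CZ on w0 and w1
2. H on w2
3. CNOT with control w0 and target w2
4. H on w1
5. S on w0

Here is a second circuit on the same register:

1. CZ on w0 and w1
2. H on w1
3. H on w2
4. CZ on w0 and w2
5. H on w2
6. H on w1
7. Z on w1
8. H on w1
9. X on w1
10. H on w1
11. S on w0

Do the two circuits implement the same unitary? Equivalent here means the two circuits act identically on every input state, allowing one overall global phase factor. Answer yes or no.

No — the two circuits implement different unitaries, even allowing a global phase.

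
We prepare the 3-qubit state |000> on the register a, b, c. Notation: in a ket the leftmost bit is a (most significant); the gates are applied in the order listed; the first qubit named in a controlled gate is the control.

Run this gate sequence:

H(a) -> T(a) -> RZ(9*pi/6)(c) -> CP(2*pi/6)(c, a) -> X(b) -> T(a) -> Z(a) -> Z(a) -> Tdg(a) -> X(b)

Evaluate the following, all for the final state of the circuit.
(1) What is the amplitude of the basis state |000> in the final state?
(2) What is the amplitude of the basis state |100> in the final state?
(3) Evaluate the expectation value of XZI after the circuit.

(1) The final state's coefficient on |000> equals -sqrt(2)*exp(I*pi/4)/2. Key observation: steps 5-10 multiply out to the identity, so the circuit reduces to the remaining gates.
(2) |100> carries amplitude -sqrt(2)*I/2 in the final state.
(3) In the final state, XZI has expectation sqrt(2)/2.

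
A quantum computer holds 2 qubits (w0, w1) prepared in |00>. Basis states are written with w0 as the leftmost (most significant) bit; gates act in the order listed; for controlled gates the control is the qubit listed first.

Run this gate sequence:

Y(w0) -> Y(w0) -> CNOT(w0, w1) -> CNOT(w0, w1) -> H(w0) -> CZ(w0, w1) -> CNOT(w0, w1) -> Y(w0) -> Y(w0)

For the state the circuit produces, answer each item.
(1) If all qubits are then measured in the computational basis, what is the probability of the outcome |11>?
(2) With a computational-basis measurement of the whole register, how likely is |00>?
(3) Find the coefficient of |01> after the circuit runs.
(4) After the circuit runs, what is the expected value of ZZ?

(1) The probability of measuring |11> is 1/2.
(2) Outcome |00> occurs with probability 1/2.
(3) The final state's coefficient on |01> equals 0.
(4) The expectation value of ZZ is 1.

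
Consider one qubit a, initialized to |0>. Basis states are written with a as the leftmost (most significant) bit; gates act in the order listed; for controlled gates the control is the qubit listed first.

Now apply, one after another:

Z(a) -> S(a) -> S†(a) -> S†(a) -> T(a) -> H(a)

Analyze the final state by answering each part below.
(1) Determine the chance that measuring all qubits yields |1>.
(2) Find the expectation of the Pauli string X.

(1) Outcome |1> occurs with probability 1/2.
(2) In the final state, X has expectation 1.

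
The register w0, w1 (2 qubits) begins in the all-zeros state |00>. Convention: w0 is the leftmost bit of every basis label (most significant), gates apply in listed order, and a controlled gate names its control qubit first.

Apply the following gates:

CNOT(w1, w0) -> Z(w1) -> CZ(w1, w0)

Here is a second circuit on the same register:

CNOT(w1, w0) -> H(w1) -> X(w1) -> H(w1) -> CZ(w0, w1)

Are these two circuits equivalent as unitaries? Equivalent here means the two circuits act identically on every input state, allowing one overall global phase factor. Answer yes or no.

Yes — the two circuits implement the same unitary up to a global phase.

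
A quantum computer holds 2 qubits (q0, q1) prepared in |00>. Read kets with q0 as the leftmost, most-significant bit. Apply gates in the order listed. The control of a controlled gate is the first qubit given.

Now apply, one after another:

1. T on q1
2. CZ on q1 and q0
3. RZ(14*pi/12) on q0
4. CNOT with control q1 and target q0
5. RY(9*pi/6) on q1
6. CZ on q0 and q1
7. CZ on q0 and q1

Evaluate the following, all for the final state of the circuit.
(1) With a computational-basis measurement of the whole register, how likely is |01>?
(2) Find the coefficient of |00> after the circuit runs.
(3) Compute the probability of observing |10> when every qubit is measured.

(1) A full measurement returns |01> with probability 1/2.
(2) |00> carries amplitude sqrt(2)*exp(5*I*pi/12)/2 in the final state.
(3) The probability of measuring |10> is 0.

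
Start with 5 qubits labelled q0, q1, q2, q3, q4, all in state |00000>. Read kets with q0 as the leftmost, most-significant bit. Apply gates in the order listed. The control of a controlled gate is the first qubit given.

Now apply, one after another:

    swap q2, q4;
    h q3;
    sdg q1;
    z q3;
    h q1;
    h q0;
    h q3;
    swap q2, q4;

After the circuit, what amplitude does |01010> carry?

The final state's coefficient on |01010> equals 1/2.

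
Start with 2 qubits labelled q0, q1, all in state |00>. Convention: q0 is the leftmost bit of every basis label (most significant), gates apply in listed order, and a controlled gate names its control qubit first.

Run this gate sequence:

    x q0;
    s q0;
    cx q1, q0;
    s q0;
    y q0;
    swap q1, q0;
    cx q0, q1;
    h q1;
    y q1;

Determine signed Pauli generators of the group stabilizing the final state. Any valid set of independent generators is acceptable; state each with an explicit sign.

One valid set of independent stabilizer generators is -IX, +ZI (any independent generating set of the same group is equally correct).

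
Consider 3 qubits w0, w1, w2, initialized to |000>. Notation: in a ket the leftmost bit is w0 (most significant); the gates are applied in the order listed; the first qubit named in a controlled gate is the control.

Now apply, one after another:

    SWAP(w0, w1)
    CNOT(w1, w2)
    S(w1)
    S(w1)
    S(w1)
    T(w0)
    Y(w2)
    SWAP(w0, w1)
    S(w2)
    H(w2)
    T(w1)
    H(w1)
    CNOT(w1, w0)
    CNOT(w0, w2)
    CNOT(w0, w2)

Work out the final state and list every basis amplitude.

The resulting statevector has amplitude -1/2 on |000>, 1/2 on |001>, 0 on |010>, 0 on |011>, 0 on |100>, 0 on |101>, -1/2 on |110>, 1/2 on |111>.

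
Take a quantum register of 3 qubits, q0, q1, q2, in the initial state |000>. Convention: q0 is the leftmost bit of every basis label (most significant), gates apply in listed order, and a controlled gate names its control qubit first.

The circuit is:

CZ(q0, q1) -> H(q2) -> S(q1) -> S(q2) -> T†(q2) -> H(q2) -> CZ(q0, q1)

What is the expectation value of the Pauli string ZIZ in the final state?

In the final state, ZIZ has expectation sqrt(2)/2.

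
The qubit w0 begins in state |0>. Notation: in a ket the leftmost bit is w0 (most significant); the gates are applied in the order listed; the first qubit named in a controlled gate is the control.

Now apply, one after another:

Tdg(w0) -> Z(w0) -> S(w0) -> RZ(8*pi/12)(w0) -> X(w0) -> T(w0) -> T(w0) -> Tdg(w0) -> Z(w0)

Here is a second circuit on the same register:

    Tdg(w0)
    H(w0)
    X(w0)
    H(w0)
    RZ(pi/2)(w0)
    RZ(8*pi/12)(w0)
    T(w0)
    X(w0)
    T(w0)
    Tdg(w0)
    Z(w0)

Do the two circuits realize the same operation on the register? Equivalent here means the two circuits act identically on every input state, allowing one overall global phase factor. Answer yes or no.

No, they are not equivalent — no single phase factor reconciles the two unitaries.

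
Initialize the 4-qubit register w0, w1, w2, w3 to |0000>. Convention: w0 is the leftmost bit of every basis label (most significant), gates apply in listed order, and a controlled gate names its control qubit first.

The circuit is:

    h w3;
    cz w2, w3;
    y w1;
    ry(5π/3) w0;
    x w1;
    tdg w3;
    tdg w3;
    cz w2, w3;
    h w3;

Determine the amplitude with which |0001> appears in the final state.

The amplitude on |0001> is sqrt(3)*(1 - I)/4.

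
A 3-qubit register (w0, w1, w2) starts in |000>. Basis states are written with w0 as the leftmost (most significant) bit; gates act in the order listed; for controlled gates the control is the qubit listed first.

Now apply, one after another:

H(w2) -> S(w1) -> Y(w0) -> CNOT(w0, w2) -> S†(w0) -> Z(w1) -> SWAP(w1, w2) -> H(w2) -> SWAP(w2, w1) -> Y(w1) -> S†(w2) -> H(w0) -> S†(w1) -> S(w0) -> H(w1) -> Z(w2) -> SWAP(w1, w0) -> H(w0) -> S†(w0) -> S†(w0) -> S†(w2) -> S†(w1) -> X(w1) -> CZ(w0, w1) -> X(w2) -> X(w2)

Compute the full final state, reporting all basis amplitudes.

The resulting statevector has amplitude sqrt(2)*I/4 on |000>, sqrt(2)*I/4 on |001>, -sqrt(2)*I/4 on |010>, -sqrt(2)*I/4 on |011>, sqrt(2)/4 on |100>, sqrt(2)/4 on |101>, sqrt(2)/4 on |110>, sqrt(2)/4 on |111>.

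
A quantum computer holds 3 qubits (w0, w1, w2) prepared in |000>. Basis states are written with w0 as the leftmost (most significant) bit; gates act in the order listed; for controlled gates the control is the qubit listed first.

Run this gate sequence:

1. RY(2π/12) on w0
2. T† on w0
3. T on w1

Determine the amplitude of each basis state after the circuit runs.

After the circuit, the state carries amplitude sqrt(2)/4 + sqrt(6)/4 on |000>, (-sqrt(6) + sqrt(2))*exp(3*I*pi/4)/4 on |100>, and 0 on every other basis state.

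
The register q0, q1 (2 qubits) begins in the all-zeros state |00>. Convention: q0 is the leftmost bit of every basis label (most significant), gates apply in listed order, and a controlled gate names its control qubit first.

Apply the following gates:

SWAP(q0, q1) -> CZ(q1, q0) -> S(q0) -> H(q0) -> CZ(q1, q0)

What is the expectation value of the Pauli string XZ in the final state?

The expectation value of XZ is 1.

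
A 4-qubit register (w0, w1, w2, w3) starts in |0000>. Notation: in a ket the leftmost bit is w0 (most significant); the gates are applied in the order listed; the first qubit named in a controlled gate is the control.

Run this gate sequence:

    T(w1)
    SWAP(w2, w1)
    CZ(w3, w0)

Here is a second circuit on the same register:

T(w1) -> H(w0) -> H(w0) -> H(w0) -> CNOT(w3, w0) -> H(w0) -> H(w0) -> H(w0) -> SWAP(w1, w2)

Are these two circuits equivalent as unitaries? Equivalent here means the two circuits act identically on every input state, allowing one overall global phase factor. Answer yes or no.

Yes: on every input state the two circuits agree up to one overall phase factor.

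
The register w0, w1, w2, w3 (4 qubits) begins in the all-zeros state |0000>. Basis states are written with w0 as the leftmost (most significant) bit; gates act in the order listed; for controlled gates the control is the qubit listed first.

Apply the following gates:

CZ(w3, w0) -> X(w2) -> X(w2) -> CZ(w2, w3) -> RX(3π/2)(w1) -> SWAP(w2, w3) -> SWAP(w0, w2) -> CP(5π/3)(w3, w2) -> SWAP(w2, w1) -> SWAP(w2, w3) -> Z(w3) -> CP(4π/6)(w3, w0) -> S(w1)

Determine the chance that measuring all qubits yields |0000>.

Outcome |0000> occurs with probability 1/2.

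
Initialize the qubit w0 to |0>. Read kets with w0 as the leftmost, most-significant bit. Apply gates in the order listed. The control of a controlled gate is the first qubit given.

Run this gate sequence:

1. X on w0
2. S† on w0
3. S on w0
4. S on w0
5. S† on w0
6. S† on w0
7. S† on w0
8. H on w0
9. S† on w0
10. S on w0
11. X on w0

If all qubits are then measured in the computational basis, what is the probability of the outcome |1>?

Outcome |1> occurs with probability 1/2.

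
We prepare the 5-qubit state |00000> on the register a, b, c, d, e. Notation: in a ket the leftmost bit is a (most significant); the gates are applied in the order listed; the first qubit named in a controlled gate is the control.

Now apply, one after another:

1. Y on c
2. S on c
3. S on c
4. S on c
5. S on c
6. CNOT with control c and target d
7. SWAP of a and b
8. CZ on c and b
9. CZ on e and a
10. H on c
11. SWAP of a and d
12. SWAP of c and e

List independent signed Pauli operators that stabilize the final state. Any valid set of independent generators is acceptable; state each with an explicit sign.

The stabilizer group can be generated by -IIIIX, -ZIIII, +IZIII, +IIZII, +IIIZI, among other valid generating sets.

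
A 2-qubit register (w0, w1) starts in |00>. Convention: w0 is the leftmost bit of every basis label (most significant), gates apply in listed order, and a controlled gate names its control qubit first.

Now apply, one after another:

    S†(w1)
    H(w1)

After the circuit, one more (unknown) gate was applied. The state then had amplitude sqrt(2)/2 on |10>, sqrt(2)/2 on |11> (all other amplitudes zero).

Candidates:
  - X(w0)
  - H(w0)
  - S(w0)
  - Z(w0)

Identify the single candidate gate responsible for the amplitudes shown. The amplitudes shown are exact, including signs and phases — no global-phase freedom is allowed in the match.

The applied gate was X(w0).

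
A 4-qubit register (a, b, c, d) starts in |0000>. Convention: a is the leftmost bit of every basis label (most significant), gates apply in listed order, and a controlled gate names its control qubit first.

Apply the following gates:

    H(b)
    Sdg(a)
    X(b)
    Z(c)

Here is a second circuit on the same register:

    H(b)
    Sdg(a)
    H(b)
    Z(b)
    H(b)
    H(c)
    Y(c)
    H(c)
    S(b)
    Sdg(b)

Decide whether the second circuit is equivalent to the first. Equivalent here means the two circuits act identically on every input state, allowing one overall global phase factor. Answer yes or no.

No — the two circuits implement different unitaries, even allowing a global phase.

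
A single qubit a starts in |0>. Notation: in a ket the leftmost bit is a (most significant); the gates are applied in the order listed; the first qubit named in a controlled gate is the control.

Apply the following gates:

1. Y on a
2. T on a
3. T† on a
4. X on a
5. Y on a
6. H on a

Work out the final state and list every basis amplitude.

The final amplitudes are -sqrt(2)/2 on |0>, sqrt(2)/2 on |1>.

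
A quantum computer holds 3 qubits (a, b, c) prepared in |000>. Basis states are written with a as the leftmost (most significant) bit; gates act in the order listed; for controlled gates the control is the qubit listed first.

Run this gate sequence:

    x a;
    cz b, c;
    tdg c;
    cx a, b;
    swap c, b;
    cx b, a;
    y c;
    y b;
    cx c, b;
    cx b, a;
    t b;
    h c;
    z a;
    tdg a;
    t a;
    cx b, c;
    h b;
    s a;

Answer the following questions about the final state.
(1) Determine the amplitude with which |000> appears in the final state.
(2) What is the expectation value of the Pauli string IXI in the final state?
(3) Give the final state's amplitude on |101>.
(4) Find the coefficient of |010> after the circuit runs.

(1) The amplitude on |000> is exp(I*pi/4)/2.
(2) In the final state, IXI has expectation -1.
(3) The final state's coefficient on |101> equals 0.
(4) The amplitude on |010> is -exp(I*pi/4)/2.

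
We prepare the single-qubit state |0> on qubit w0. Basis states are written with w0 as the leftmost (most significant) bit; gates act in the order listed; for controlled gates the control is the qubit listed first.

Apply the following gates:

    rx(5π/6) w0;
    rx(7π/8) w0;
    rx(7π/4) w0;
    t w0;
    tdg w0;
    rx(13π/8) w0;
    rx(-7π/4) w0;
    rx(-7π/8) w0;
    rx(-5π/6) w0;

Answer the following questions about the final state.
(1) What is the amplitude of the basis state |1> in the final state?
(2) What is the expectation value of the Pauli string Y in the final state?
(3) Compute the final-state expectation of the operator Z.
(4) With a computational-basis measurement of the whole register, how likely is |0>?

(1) The final state's coefficient on |1> equals -I*sin(3*pi/16).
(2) The expectation value of Y is sqrt(sqrt(2) + 2)/2.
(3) In the final state, Z has expectation sqrt(2 - sqrt(2))/2.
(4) The probability of measuring |0> is sqrt(2 - sqrt(2))/4 + 1/2.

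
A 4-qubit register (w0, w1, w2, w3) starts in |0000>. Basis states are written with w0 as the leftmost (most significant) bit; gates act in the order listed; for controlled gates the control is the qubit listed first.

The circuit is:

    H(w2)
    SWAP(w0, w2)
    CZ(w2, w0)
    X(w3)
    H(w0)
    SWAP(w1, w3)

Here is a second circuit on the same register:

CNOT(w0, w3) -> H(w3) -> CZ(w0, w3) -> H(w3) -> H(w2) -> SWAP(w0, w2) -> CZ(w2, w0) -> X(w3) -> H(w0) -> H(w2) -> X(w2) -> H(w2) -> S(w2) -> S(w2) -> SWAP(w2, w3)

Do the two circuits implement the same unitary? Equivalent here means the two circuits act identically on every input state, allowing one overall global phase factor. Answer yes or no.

No, they are not equivalent — no single phase factor reconciles the two unitaries.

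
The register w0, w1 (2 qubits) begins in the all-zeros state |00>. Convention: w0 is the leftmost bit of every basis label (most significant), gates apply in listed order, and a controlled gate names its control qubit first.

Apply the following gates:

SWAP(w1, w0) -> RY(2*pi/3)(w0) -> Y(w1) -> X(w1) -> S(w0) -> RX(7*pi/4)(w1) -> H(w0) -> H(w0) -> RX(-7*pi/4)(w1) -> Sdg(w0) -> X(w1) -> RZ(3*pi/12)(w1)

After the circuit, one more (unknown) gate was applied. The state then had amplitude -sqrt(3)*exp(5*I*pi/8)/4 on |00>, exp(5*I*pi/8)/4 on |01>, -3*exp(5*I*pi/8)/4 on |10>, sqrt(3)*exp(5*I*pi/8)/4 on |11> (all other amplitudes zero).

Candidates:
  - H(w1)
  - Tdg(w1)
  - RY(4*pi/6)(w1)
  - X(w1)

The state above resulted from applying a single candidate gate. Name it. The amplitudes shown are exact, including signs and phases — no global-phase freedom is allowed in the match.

The unique candidate consistent with the amplitudes is RY(4*pi/6)(w1).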